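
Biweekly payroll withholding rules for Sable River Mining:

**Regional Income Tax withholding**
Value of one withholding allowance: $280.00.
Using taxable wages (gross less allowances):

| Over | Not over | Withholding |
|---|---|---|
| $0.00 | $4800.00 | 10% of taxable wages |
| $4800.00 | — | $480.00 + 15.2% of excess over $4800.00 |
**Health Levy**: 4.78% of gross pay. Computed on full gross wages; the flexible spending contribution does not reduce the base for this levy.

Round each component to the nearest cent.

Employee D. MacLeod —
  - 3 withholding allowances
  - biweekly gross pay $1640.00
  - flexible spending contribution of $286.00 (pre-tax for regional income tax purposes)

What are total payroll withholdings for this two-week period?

$129.79

Regional Income Tax: taxable = $1640.00 − $286.00 − 3×$280.00 = $514.00
  10% × $514.00 = $51.40
Health Levy: 4.78% × $1640.00 = $78.39
Total: $51.40 + $78.39 = $129.79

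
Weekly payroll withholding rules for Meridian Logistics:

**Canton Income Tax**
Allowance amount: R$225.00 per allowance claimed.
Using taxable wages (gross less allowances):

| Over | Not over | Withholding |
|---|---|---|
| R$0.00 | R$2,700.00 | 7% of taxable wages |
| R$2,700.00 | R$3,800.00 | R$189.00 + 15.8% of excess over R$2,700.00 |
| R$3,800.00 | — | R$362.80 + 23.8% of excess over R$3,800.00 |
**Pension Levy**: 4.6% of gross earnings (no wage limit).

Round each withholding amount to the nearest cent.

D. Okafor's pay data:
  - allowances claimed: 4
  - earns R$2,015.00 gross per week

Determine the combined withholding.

Canton Income Tax: taxable = R$2,015.00 − 4×R$225.00 = R$1,115.00
  7% × R$1,115.00 = R$78.05
Pension Levy: 4.6% × R$2,015.00 = R$92.69
Total: R$78.05 + R$92.69 = R$170.74

R$170.74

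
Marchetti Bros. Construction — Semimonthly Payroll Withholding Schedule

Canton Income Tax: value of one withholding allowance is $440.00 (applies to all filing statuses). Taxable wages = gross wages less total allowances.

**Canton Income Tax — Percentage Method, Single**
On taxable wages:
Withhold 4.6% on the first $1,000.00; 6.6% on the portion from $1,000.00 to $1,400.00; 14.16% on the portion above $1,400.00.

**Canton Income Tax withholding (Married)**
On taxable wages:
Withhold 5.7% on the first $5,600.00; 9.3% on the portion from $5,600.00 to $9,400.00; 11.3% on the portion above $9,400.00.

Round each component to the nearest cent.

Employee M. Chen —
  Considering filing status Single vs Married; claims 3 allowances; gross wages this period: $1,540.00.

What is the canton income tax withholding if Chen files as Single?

Canton Income Tax (Single): taxable = $1,540.00 − 3×$440.00 = $220.00
  4.6% × $220.00 = $10.12

$10.12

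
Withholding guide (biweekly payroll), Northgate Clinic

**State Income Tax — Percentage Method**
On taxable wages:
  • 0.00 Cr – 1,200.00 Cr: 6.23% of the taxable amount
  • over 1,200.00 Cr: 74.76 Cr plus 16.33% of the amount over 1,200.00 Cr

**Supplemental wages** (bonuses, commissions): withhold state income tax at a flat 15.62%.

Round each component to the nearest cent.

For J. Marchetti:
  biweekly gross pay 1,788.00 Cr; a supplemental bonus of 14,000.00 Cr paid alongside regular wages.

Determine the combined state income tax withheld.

2,357.58 Cr

State Income Tax: taxable = 1,788.00 Cr
  74.76 Cr + 16.33% × (1,788.00 Cr − 1,200.00 Cr) = 74.76 Cr + 16.33% × 588.00 Cr = 170.78 Cr
Supplemental (15.62% flat on bonus): 15.62% × 14,000.00 Cr = 2,186.80 Cr
Total state income tax: 170.78 Cr + 2,186.80 Cr = 2,357.58 Cr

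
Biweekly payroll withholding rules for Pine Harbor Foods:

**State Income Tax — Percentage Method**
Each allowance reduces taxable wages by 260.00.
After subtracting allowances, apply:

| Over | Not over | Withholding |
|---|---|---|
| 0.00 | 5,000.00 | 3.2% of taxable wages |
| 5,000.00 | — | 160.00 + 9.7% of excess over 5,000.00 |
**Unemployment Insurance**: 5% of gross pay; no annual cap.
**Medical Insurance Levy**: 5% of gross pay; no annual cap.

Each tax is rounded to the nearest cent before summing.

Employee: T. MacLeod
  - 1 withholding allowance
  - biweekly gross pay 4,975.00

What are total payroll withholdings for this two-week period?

State Income Tax: taxable = 4,975.00 − 1×260.00 = 4,715.00
  3.2% × 4,715.00 = 150.88
Unemployment Insurance: 5% × 4,975.00 = 248.75
Medical Insurance Levy: 5% × 4,975.00 = 248.75
Total: 150.88 + 248.75 + 248.75 = 648.38

648.38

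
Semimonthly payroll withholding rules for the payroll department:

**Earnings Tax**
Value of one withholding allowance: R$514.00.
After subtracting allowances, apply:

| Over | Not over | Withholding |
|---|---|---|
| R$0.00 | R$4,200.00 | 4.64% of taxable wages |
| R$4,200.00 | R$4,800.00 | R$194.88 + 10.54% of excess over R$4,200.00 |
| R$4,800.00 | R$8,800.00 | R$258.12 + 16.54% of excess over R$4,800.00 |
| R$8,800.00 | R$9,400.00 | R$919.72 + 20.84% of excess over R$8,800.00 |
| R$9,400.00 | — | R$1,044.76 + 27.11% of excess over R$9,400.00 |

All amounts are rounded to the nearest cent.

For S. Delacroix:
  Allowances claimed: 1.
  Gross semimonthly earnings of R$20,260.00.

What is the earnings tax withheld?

Earnings Tax: taxable = R$20,260.00 − 1×R$514.00 = R$19,746.00
  R$1,044.76 + 27.11% × (R$19,746.00 − R$9,400.00) = R$1,044.76 + 27.11% × R$10,346.00 = R$3,849.56

R$3,849.56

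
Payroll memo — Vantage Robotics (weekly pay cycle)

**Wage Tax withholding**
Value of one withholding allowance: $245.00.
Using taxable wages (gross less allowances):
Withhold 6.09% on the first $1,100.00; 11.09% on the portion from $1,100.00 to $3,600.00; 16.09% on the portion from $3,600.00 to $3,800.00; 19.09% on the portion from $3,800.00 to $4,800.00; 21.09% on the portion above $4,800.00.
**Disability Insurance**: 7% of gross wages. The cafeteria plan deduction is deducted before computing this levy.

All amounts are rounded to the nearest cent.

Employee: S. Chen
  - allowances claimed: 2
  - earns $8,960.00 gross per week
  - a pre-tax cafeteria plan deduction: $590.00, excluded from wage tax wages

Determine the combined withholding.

$1,802.79

Wage Tax: taxable = $8,960.00 − $590.00 − 2×$245.00 = $7,880.00
  $567.32 + 21.09% × ($7,880.00 − $4,800.00) = $567.32 + 21.09% × $3,080.00 = $1,216.89
Disability Insurance: 7% × $8,370.00 = $585.90
Total: $1,216.89 + $585.90 = $1,802.79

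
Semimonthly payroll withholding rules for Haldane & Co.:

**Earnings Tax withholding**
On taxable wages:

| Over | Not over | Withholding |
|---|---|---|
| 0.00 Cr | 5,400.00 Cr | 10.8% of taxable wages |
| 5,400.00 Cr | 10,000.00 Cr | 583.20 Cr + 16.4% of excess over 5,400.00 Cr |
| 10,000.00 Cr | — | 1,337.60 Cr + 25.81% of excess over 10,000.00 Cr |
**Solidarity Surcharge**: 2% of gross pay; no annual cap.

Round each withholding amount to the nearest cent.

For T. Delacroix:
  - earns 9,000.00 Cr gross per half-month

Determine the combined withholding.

Earnings Tax: taxable = 9,000.00 Cr
  583.20 Cr + 16.4% × (9,000.00 Cr − 5,400.00 Cr) = 583.20 Cr + 16.4% × 3,600.00 Cr = 1,173.60 Cr
Solidarity Surcharge: 2% × 9,000.00 Cr = 180.00 Cr
Total: 1,173.60 Cr + 180.00 Cr = 1,353.60 Cr

1,353.60 Cr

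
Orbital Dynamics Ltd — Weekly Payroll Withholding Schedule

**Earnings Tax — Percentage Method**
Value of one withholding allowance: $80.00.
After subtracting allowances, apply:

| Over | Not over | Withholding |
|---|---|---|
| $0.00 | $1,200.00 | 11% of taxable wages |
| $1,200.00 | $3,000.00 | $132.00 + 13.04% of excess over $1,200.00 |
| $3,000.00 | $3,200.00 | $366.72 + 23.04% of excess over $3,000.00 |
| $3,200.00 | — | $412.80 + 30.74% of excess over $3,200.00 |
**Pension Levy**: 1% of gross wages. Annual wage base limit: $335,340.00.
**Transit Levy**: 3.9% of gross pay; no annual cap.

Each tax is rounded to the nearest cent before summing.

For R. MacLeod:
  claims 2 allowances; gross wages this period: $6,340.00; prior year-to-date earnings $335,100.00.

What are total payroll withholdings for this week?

$1,578.51

Earnings Tax: taxable = $6,340.00 − 2×$80.00 = $6,180.00
  $412.80 + 30.74% × ($6,180.00 − $3,200.00) = $412.80 + 30.74% × $2,980.00 = $1,328.85
Pension Levy: cap $335,340.00 − YTD $335,100.00 = $240.00 subject; 1% × $240.00 = $2.40
Transit Levy: 3.9% × $6,340.00 = $247.26
Total: $1,328.85 + $2.40 + $247.26 = $1,578.51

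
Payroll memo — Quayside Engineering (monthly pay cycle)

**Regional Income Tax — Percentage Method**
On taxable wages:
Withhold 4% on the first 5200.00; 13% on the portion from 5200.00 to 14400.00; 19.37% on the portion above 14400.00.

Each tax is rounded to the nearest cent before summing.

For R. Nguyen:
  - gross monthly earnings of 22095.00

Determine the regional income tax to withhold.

2894.52

Regional Income Tax: taxable = 22095.00
  1404.00 + 19.37% × (22095.00 − 14400.00) = 1404.00 + 19.37% × 7695.00 = 2894.52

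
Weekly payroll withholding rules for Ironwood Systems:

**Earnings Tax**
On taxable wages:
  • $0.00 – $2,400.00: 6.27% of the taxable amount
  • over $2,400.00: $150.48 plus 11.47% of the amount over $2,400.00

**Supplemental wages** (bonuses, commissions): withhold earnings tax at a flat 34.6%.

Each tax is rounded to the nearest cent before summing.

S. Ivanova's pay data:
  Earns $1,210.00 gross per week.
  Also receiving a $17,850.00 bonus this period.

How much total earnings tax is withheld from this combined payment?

$6,251.97

Earnings Tax: taxable = $1,210.00
  6.27% × $1,210.00 = $75.87
Supplemental (34.6% flat on bonus): 34.6% × $17,850.00 = $6,176.10
Total earnings tax: $75.87 + $6,176.10 = $6,251.97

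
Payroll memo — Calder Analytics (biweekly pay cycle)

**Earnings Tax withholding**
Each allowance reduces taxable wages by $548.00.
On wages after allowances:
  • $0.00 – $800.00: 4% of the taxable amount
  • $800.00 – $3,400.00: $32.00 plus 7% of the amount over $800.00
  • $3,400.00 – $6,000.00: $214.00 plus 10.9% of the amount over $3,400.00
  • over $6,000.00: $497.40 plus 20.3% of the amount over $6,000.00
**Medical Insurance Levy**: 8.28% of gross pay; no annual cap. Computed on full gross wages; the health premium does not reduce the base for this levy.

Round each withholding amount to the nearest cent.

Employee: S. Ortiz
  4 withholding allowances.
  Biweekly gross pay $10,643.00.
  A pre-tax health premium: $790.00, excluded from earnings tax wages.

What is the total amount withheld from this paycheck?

$1,715.82

Earnings Tax: taxable = $10,643.00 − $790.00 − 4×$548.00 = $7,661.00
  $497.40 + 20.3% × ($7,661.00 − $6,000.00) = $497.40 + 20.3% × $1,661.00 = $834.58
Medical Insurance Levy: 8.28% × $10,643.00 = $881.24
Total: $834.58 + $881.24 = $1,715.82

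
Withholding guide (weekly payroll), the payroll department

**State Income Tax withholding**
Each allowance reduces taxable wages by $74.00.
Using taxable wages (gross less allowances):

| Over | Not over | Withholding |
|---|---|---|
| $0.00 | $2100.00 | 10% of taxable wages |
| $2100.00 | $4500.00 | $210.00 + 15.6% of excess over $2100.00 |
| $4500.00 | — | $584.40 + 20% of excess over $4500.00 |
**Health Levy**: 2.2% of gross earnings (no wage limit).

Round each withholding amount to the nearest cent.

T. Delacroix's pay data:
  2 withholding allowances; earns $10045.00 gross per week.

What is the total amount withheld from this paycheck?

$1884.79

State Income Tax: taxable = $10045.00 − 2×$74.00 = $9897.00
  $584.40 + 20% × ($9897.00 − $4500.00) = $584.40 + 20% × $5397.00 = $1663.80
Health Levy: 2.2% × $10045.00 = $220.99
Total: $1663.80 + $220.99 = $1884.79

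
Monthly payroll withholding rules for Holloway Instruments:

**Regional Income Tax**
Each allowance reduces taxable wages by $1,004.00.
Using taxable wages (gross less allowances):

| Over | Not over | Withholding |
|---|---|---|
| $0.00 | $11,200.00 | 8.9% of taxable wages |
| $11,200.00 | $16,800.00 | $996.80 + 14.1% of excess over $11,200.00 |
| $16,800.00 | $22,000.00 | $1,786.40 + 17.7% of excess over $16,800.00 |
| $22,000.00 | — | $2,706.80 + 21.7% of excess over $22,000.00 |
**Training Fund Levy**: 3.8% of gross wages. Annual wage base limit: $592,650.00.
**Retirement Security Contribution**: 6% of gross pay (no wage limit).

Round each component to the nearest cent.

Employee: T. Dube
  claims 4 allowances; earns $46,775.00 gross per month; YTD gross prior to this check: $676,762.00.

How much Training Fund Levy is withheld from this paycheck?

$0.00

Training Fund Levy: YTD $676,762.00 ≥ cap $592,650.00 → $0.00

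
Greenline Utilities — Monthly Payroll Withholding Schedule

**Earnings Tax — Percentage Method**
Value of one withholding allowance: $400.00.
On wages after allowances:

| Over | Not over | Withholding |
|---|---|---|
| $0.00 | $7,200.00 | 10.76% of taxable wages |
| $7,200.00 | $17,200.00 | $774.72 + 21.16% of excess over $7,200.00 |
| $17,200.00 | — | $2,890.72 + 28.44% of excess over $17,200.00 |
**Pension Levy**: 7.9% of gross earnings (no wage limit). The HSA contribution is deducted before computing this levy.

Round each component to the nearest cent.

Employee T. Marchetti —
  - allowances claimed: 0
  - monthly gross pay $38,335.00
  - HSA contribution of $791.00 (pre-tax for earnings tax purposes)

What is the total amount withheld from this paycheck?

$11,642.53

Earnings Tax: taxable = $38,335.00 − $791.00 = $37,544.00
  $2,890.72 + 28.44% × ($37,544.00 − $17,200.00) = $2,890.72 + 28.44% × $20,344.00 = $8,676.55
Pension Levy: 7.9% × $37,544.00 = $2,965.98
Total: $8,676.55 + $2,965.98 = $11,642.53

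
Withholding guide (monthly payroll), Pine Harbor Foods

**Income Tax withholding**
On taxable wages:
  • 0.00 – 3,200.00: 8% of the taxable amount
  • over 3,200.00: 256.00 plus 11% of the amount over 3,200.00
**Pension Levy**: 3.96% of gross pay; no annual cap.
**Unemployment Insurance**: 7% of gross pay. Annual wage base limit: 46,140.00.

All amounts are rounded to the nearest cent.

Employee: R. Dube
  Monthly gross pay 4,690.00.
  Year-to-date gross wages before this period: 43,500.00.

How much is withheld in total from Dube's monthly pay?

790.42

Income Tax: taxable = 4,690.00
  256.00 + 11% × (4,690.00 − 3,200.00) = 256.00 + 11% × 1,490.00 = 419.90
Pension Levy: 3.96% × 4,690.00 = 185.72
Unemployment Insurance: cap 46,140.00 − YTD 43,500.00 = 2,640.00 subject; 7% × 2,640.00 = 184.80
Total: 419.90 + 185.72 + 184.80 = 790.42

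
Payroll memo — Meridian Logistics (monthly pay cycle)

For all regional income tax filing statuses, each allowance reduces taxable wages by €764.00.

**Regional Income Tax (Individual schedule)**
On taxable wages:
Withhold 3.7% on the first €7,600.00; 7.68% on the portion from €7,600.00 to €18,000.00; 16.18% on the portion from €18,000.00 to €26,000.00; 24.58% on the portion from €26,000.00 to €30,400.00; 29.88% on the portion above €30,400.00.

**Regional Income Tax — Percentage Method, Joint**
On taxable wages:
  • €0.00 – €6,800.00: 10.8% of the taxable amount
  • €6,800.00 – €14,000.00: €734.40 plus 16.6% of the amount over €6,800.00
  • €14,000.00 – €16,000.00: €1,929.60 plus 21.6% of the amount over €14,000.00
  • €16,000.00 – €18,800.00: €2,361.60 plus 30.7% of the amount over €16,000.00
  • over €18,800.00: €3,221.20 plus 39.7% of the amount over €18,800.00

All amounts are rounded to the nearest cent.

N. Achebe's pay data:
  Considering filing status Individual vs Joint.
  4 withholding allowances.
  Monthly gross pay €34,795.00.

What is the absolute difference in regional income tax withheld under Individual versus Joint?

€4,502.05

Regional Income Tax (Individual): taxable = €34,795.00 − 4×€764.00 = €31,739.00
  €3,455.84 + 29.88% × (€31,739.00 − €30,400.00) = €3,455.84 + 29.88% × €1,339.00 = €3,855.93
Regional Income Tax (Joint): taxable = €34,795.00 − 4×€764.00 = €31,739.00
  €3,221.20 + 39.7% × (€31,739.00 − €18,800.00) = €3,221.20 + 39.7% × €12,939.00 = €8,357.98
Difference: |€3,855.93 − €8,357.98| = €4,502.05 (higher under Joint)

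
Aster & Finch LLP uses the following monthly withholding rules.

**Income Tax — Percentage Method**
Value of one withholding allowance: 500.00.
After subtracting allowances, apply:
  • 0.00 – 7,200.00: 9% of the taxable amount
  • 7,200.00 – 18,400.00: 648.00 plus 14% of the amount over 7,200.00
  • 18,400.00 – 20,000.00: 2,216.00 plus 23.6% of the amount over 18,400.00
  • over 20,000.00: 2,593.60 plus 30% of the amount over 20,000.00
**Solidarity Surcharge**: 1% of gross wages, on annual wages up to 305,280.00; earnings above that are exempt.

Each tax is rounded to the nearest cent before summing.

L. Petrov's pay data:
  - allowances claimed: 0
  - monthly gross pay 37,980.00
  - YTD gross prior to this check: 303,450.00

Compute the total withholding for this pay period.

8,005.90

Income Tax: taxable = 37,980.00
  2,593.60 + 30% × (37,980.00 − 20,000.00) = 2,593.60 + 30% × 17,980.00 = 7,987.60
Solidarity Surcharge: cap 305,280.00 − YTD 303,450.00 = 1,830.00 subject; 1% × 1,830.00 = 18.30
Total: 7,987.60 + 18.30 = 8,005.90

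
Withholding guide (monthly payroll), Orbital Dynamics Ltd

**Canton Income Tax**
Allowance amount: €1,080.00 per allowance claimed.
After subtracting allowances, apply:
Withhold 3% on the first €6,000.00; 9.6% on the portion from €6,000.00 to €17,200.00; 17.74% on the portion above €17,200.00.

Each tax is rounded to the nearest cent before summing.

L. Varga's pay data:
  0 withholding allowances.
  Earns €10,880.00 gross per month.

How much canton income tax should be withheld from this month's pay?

Canton Income Tax: taxable = €10,880.00
  €180.00 + 9.6% × (€10,880.00 − €6,000.00) = €180.00 + 9.6% × €4,880.00 = €648.48

€648.48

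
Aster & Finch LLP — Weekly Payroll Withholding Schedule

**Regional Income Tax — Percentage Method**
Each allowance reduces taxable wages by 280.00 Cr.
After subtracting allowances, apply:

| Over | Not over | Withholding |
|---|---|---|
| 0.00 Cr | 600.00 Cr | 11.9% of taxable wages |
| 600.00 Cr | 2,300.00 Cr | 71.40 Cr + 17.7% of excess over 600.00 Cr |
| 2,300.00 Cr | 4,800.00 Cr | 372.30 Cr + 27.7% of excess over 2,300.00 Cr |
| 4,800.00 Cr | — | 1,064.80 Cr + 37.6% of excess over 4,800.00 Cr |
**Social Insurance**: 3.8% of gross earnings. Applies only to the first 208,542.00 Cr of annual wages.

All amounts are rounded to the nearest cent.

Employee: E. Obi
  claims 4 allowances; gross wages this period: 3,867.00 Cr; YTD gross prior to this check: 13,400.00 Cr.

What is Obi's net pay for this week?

3,223.93 Cr

Regional Income Tax: taxable = 3,867.00 Cr − 4×280.00 Cr = 2,747.00 Cr
  372.30 Cr + 27.7% × (2,747.00 Cr − 2,300.00 Cr) = 372.30 Cr + 27.7% × 447.00 Cr = 496.12 Cr
Social Insurance: 3.8% × 3,867.00 Cr = 146.95 Cr
Total withheld: 496.12 Cr + 146.95 Cr = 643.07 Cr
Net pay: 3,867.00 Cr − 643.07 Cr = 3,223.93 Cr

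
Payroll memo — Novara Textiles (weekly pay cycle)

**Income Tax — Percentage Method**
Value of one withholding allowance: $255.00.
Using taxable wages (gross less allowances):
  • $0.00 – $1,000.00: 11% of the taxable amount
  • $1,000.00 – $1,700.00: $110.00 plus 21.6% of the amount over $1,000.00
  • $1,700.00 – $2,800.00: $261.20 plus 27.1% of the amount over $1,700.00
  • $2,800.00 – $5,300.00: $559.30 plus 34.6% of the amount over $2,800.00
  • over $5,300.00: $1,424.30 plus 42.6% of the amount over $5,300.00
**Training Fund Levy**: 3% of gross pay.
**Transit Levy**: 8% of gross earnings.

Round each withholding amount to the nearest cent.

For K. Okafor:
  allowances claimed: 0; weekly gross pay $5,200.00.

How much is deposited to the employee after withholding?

$3,238.30

Income Tax: taxable = $5,200.00
  $559.30 + 34.6% × ($5,200.00 − $2,800.00) = $559.30 + 34.6% × $2,400.00 = $1,389.70
Training Fund Levy: 3% × $5,200.00 = $156.00
Transit Levy: 8% × $5,200.00 = $416.00
Total withheld: $1,389.70 + $156.00 + $416.00 = $1,961.70
Net pay: $5,200.00 − $1,961.70 = $3,238.30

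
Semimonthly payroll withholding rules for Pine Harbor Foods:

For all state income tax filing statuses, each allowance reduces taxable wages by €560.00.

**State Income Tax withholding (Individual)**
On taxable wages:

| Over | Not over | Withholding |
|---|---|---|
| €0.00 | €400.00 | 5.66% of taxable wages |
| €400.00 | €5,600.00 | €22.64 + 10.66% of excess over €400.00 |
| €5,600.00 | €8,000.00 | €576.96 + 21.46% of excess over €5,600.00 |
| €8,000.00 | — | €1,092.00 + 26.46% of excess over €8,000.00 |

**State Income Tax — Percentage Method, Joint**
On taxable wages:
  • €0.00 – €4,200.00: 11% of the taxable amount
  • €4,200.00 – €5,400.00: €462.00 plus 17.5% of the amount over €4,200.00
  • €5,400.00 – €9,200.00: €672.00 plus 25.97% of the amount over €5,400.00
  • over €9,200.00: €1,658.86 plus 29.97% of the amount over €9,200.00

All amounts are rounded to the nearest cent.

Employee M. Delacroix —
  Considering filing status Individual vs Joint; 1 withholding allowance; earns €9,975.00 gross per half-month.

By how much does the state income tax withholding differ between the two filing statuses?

State Income Tax (Individual): taxable = €9,975.00 − 1×€560.00 = €9,415.00
  €1,092.00 + 26.46% × (€9,415.00 − €8,000.00) = €1,092.00 + 26.46% × €1,415.00 = €1,466.41
State Income Tax (Joint): taxable = €9,975.00 − 1×€560.00 = €9,415.00
  €1,658.86 + 29.97% × (€9,415.00 − €9,200.00) = €1,658.86 + 29.97% × €215.00 = €1,723.30
Difference: |€1,466.41 − €1,723.30| = €256.89 (higher under Joint)

€256.89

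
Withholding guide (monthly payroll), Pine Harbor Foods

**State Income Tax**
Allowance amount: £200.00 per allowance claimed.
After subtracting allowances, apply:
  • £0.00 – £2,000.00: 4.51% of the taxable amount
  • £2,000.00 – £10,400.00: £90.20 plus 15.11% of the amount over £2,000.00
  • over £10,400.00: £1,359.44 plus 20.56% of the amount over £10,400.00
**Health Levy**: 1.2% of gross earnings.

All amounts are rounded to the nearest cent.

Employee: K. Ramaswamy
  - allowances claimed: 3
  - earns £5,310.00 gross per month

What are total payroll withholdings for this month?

State Income Tax: taxable = £5,310.00 − 3×£200.00 = £4,710.00
  £90.20 + 15.11% × (£4,710.00 − £2,000.00) = £90.20 + 15.11% × £2,710.00 = £499.68
Health Levy: 1.2% × £5,310.00 = £63.72
Total: £499.68 + £63.72 = £563.40

£563.40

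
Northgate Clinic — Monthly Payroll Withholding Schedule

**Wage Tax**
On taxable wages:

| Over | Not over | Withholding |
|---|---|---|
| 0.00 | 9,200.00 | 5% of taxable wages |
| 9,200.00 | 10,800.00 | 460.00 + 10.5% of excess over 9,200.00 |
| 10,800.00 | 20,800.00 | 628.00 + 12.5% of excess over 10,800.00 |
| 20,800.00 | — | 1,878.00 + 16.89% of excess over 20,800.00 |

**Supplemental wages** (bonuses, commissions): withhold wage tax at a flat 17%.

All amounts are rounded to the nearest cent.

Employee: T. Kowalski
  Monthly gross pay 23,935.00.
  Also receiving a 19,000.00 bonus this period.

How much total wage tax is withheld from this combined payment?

5,637.50

Wage Tax: taxable = 23,935.00
  1,878.00 + 16.89% × (23,935.00 − 20,800.00) = 1,878.00 + 16.89% × 3,135.00 = 2,407.50
Supplemental (17% flat on bonus): 17% × 19,000.00 = 3,230.00
Total wage tax: 2,407.50 + 3,230.00 = 5,637.50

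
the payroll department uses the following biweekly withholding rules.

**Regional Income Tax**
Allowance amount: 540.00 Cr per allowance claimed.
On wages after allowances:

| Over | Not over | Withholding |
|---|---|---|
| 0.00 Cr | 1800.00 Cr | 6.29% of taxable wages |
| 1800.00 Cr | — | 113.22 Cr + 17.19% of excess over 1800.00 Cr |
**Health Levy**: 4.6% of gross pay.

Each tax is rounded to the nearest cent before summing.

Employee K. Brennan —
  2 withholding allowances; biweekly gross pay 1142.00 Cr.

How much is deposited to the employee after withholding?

Regional Income Tax: taxable = 1142.00 Cr − 2×540.00 Cr = 62.00 Cr
  6.29% × 62.00 Cr = 3.90 Cr
Health Levy: 4.6% × 1142.00 Cr = 52.53 Cr
Total withheld: 3.90 Cr + 52.53 Cr = 56.43 Cr
Net pay: 1142.00 Cr − 56.43 Cr = 1085.57 Cr

1085.57 Cr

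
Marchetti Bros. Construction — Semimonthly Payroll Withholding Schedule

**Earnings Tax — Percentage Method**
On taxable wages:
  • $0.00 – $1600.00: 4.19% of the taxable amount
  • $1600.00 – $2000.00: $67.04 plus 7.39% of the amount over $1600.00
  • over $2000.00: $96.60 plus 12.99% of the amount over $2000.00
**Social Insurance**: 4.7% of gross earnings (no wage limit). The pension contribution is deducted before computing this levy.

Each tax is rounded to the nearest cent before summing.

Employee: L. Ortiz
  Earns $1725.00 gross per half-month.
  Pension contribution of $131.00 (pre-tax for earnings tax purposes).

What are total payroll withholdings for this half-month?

Earnings Tax: taxable = $1725.00 − $131.00 = $1594.00
  4.19% × $1594.00 = $66.79
Social Insurance: 4.7% × $1594.00 = $74.92
Total: $66.79 + $74.92 = $141.71

$141.71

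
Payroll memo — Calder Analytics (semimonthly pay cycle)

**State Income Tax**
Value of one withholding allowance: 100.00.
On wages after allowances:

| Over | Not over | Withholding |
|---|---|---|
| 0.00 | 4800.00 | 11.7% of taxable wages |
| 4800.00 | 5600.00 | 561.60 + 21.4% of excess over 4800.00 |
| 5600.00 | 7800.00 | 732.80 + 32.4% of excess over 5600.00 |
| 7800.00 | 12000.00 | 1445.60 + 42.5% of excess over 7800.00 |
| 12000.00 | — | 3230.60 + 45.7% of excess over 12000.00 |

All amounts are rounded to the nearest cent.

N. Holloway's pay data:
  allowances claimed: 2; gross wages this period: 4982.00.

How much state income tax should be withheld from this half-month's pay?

559.49

State Income Tax: taxable = 4982.00 − 2×100.00 = 4782.00
  11.7% × 4782.00 = 559.49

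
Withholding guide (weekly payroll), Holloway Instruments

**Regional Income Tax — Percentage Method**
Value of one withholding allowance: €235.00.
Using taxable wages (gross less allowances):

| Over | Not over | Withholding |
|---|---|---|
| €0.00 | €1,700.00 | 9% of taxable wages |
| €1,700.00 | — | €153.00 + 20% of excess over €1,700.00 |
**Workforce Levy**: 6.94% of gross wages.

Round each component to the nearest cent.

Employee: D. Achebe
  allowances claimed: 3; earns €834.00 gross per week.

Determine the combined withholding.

Regional Income Tax: taxable = €834.00 − 3×€235.00 = €129.00
  9% × €129.00 = €11.61
Workforce Levy: 6.94% × €834.00 = €57.88
Total: €11.61 + €57.88 = €69.49

€69.49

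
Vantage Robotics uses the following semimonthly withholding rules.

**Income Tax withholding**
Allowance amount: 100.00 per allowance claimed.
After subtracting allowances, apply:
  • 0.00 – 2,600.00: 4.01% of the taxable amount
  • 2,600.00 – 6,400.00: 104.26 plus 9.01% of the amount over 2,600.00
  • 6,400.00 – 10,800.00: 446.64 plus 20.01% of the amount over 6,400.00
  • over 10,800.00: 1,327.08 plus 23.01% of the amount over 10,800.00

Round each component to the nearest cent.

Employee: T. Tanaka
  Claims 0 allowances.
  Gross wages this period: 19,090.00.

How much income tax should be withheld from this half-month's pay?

Income Tax: taxable = 19,090.00
  1,327.08 + 23.01% × (19,090.00 − 10,800.00) = 1,327.08 + 23.01% × 8,290.00 = 3,234.61

3,234.61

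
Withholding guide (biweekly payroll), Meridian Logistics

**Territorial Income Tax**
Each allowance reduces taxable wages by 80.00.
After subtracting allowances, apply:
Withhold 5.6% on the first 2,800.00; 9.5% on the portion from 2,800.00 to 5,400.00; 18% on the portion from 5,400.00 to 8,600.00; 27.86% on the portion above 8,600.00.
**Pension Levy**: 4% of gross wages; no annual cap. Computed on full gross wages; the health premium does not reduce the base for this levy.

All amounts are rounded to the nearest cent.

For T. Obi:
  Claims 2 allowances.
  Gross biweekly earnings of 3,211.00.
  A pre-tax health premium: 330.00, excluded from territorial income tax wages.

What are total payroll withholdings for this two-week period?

280.82

Territorial Income Tax: taxable = 3,211.00 − 330.00 − 2×80.00 = 2,721.00
  5.6% × 2,721.00 = 152.38
Pension Levy: 4% × 3,211.00 = 128.44
Total: 152.38 + 128.44 = 280.82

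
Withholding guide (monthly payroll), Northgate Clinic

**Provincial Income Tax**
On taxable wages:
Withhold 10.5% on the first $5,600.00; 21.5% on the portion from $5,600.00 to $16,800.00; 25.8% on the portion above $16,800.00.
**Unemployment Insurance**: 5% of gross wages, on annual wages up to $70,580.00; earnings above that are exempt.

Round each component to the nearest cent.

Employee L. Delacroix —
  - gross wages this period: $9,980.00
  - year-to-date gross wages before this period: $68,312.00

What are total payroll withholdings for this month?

Provincial Income Tax: taxable = $9,980.00
  $588.00 + 21.5% × ($9,980.00 − $5,600.00) = $588.00 + 21.5% × $4,380.00 = $1,529.70
Unemployment Insurance: cap $70,580.00 − YTD $68,312.00 = $2,268.00 subject; 5% × $2,268.00 = $113.40
Total: $1,529.70 + $113.40 = $1,643.10

$1,643.10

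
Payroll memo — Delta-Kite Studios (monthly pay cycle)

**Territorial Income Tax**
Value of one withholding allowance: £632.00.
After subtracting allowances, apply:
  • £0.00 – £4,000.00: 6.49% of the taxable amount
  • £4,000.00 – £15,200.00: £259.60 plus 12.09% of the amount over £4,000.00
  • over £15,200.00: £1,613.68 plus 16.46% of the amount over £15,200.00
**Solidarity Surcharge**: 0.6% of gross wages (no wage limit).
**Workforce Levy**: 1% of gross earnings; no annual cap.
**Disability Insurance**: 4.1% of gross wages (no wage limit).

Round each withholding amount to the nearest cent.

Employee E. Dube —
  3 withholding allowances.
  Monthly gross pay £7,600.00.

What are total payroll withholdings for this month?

Territorial Income Tax: taxable = £7,600.00 − 3×£632.00 = £5,704.00
  £259.60 + 12.09% × (£5,704.00 − £4,000.00) = £259.60 + 12.09% × £1,704.00 = £465.61
Solidarity Surcharge: 0.6% × £7,600.00 = £45.60
Workforce Levy: 1% × £7,600.00 = £76.00
Disability Insurance: 4.1% × £7,600.00 = £311.60
Total: £465.61 + £45.60 + £76.00 + £311.60 = £898.81

£898.81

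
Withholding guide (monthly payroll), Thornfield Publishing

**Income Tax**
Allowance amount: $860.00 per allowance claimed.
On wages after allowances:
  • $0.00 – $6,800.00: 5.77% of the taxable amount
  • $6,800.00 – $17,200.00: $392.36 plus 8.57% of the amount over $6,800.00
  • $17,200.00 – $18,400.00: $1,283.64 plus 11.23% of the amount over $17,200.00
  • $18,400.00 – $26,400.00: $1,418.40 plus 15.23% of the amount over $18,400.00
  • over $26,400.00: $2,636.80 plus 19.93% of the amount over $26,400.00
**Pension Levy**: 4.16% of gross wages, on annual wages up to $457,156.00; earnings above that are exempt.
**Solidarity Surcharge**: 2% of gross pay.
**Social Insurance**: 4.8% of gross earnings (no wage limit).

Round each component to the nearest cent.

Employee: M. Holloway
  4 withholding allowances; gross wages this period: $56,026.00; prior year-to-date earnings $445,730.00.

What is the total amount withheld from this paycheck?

$12,140.76

Income Tax: taxable = $56,026.00 − 4×$860.00 = $52,586.00
  $2,636.80 + 19.93% × ($52,586.00 − $26,400.00) = $2,636.80 + 19.93% × $26,186.00 = $7,855.67
Pension Levy: cap $457,156.00 − YTD $445,730.00 = $11,426.00 subject; 4.16% × $11,426.00 = $475.32
Solidarity Surcharge: 2% × $56,026.00 = $1,120.52
Social Insurance: 4.8% × $56,026.00 = $2,689.25
Total: $7,855.67 + $475.32 + $1,120.52 + $2,689.25 = $12,140.76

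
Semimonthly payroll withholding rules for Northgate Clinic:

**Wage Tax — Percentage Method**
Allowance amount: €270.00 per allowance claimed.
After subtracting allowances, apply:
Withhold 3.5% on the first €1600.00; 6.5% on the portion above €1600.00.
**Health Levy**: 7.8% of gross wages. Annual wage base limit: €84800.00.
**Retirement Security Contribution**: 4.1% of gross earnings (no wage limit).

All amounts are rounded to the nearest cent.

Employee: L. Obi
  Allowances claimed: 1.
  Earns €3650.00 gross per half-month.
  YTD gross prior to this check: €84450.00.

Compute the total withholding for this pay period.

Wage Tax: taxable = €3650.00 − 1×€270.00 = €3380.00
  €56.00 + 6.5% × (€3380.00 − €1600.00) = €56.00 + 6.5% × €1780.00 = €171.70
Health Levy: cap €84800.00 − YTD €84450.00 = €350.00 subject; 7.8% × €350.00 = €27.30
Retirement Security Contribution: 4.1% × €3650.00 = €149.65
Total: €171.70 + €27.30 + €149.65 = €348.65

€348.65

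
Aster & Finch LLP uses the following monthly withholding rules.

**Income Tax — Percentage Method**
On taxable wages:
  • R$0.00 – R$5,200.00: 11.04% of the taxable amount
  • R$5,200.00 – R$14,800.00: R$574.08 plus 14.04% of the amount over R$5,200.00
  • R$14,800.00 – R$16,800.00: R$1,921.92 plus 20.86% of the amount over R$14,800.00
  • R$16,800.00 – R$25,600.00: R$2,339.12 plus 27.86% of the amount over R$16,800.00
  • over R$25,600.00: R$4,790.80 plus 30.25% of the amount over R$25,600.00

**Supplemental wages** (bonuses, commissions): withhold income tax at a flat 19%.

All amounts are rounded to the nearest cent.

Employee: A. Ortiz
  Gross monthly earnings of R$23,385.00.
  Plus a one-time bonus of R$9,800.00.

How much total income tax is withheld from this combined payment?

Income Tax: taxable = R$23,385.00
  R$2,339.12 + 27.86% × (R$23,385.00 − R$16,800.00) = R$2,339.12 + 27.86% × R$6,585.00 = R$4,173.70
Supplemental (19% flat on bonus): 19% × R$9,800.00 = R$1,862.00
Total income tax: R$4,173.70 + R$1,862.00 = R$6,035.70

R$6,035.70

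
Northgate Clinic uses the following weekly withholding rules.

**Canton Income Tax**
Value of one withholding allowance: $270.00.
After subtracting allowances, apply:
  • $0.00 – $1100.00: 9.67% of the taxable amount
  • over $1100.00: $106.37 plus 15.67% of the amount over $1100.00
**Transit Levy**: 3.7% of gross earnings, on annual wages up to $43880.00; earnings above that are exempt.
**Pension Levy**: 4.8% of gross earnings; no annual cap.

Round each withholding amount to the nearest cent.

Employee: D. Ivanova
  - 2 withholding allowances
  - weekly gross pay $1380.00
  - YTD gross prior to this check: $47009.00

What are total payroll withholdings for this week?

Canton Income Tax: taxable = $1380.00 − 2×$270.00 = $840.00
  9.67% × $840.00 = $81.23
Transit Levy: YTD $47009.00 ≥ cap $43880.00 → $0.00
Pension Levy: 4.8% × $1380.00 = $66.24
Total: $81.23 + $0.00 + $66.24 = $147.47

$147.47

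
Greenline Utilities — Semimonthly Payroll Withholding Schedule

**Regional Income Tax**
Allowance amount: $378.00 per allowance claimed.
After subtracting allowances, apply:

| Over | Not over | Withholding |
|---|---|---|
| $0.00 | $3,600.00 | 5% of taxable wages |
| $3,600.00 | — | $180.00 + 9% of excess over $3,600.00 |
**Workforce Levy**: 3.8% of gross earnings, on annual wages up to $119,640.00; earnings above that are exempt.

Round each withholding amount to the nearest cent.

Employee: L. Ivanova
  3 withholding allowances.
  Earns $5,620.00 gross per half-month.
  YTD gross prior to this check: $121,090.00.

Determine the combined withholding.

$259.74

Regional Income Tax: taxable = $5,620.00 − 3×$378.00 = $4,486.00
  $180.00 + 9% × ($4,486.00 − $3,600.00) = $180.00 + 9% × $886.00 = $259.74
Workforce Levy: YTD $121,090.00 ≥ cap $119,640.00 → $0.00
Total: $259.74 + $0.00 = $259.74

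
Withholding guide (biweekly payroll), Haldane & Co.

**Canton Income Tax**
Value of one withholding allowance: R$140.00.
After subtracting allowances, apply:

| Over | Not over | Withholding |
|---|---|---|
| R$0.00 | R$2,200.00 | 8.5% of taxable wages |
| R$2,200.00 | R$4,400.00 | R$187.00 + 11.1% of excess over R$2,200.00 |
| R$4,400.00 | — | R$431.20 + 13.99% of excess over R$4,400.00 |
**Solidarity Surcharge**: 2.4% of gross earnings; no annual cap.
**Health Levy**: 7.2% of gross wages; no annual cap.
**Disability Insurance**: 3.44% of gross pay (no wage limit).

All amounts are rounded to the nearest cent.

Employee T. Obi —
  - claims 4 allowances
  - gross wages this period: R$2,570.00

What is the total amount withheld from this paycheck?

Canton Income Tax: taxable = R$2,570.00 − 4×R$140.00 = R$2,010.00
  8.5% × R$2,010.00 = R$170.85
Solidarity Surcharge: 2.4% × R$2,570.00 = R$61.68
Health Levy: 7.2% × R$2,570.00 = R$185.04
Disability Insurance: 3.44% × R$2,570.00 = R$88.41
Total: R$170.85 + R$61.68 + R$185.04 + R$88.41 = R$505.98

R$505.98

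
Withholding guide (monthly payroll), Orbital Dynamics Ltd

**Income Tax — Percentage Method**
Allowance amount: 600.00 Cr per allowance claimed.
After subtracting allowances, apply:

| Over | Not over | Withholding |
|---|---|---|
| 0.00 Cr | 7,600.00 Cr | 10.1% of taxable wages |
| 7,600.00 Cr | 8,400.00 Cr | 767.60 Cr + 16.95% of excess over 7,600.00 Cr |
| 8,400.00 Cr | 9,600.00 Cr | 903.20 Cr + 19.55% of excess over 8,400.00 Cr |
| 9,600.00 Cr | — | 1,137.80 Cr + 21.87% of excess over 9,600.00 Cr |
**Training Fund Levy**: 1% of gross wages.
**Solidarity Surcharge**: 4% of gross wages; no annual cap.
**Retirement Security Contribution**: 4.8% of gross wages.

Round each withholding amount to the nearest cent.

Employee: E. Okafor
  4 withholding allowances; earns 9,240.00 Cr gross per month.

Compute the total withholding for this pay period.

1,596.36 Cr

Income Tax: taxable = 9,240.00 Cr − 4×600.00 Cr = 6,840.00 Cr
  10.1% × 6,840.00 Cr = 690.84 Cr
Training Fund Levy: 1% × 9,240.00 Cr = 92.40 Cr
Solidarity Surcharge: 4% × 9,240.00 Cr = 369.60 Cr
Retirement Security Contribution: 4.8% × 9,240.00 Cr = 443.52 Cr
Total: 690.84 Cr + 92.40 Cr + 369.60 Cr + 443.52 Cr = 1,596.36 Cr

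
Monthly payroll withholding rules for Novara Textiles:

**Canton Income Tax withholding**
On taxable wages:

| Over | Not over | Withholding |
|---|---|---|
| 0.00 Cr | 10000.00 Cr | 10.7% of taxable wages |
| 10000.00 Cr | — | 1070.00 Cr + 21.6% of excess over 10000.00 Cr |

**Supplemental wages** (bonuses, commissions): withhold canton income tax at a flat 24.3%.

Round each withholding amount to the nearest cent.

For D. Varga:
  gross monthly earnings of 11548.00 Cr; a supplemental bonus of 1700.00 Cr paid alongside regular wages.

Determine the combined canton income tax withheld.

Canton Income Tax: taxable = 11548.00 Cr
  1070.00 Cr + 21.6% × (11548.00 Cr − 10000.00 Cr) = 1070.00 Cr + 21.6% × 1548.00 Cr = 1404.37 Cr
Supplemental (24.3% flat on bonus): 24.3% × 1700.00 Cr = 413.10 Cr
Total canton income tax: 1404.37 Cr + 413.10 Cr = 1817.47 Cr

1817.47 Cr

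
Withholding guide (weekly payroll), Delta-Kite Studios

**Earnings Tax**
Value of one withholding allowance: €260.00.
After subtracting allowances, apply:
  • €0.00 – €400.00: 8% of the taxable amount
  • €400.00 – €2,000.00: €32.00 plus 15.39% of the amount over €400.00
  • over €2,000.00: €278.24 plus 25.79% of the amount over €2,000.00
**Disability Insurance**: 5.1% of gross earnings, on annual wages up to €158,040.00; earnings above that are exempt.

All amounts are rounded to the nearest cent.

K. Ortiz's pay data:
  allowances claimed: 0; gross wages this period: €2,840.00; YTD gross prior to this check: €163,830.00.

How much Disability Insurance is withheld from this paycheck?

Disability Insurance: YTD €163,830.00 ≥ cap €158,040.00 → €0.00

€0.00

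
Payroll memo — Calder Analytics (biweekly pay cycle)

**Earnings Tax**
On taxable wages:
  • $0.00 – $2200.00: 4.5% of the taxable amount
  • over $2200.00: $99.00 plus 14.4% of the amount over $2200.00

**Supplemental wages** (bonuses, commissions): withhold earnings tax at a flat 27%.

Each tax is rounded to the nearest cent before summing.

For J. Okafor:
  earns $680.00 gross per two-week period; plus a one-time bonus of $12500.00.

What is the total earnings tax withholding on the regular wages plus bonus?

$3405.60

Earnings Tax: taxable = $680.00
  4.5% × $680.00 = $30.60
Supplemental (27% flat on bonus): 27% × $12500.00 = $3375.00
Total earnings tax: $30.60 + $3375.00 = $3405.60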